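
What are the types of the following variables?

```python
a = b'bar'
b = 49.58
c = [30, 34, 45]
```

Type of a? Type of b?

a is assigned a bytes literal (b'...' prefix); b is assigned a number with a decimal point, so it is a float

bytes, float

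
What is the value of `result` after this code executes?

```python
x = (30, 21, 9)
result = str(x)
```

x = (30, 21, 9); result = '(30, 21, 9)'

'(30, 21, 9)'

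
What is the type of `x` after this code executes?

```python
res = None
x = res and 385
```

'and' returns first falsy value (None)

NoneType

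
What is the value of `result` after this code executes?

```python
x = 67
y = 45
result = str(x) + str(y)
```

x = 67; y = 45; result = '6745'

'6745'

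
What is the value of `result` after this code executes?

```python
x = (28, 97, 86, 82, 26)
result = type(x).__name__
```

x is tuple; result = 'tuple'

'tuple'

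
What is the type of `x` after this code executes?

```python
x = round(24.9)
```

round() with no decimal places returns int

int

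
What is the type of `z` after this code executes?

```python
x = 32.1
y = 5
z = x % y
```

float % int = float

float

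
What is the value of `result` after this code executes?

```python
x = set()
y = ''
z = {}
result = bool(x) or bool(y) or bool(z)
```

x = set(); y = ''; z = {}; result = False

False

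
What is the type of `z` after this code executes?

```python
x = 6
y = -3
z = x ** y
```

int ** negative = float

float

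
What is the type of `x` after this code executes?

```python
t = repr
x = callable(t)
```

callable() returns bool

bool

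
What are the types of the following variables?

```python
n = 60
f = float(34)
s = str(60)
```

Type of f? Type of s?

f is assigned the result of calling float(), which returns a float; s is assigned the result of calling str(), which returns a str

float, str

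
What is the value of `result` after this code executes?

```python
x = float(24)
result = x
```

x = 24.0; result = 24.0

24.0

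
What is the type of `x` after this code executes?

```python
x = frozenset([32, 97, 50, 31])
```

frozenset() returns frozenset

frozenset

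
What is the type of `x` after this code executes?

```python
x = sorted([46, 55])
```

sorted() always returns list

list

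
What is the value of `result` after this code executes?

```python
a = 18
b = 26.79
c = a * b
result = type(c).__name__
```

a is int; b is float; c is float; result = 'float'

'float'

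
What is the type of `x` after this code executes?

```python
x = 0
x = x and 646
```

'and' returns first falsy value (0 is int)

int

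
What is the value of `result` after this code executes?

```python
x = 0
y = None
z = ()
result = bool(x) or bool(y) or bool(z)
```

x = 0; y = None; z = (); result = False

False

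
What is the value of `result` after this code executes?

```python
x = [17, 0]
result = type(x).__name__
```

x is list; result = 'list'

'list'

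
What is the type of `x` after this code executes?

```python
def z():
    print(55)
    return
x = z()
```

Bare return returns None

NoneType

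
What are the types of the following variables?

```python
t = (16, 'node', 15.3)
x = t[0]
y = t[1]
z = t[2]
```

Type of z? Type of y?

tuple[2] is float; tuple[1] is str

float, str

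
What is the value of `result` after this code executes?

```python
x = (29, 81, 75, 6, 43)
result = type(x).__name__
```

x is tuple; result = 'tuple'

'tuple'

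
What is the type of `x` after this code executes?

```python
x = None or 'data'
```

'or' with None returns the other truthy value (str)

str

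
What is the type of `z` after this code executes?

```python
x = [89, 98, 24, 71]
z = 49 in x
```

'in' operator returns bool

bool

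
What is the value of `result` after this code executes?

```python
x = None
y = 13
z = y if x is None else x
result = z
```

x = None; y = 13; z = 13; result = 13

13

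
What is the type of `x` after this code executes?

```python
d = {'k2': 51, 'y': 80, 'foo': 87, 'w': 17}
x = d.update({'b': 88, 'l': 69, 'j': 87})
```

dict.update() returns None

NoneType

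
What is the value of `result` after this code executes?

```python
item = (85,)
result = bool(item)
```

item = (85,); result = True

True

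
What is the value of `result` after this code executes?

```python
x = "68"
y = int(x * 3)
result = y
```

x = '68'; y = 686868; result = 686868

686868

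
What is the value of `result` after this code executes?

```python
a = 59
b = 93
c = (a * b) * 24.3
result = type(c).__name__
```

a is int; b is int; c is float; result = 'float'

'float'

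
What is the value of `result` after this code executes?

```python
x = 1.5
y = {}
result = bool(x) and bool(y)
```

x = 1.5; y = {}; result = False

False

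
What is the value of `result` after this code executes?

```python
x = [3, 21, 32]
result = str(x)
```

x = [3, 21, 32]; result = '[3, 21, 32]'

'[3, 21, 32]'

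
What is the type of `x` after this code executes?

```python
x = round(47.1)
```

round() with no decimal places returns int

int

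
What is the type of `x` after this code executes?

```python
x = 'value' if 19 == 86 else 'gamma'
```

Both branches of conditional are str

str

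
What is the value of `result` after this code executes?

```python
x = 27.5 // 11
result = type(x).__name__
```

x is float; result = 'float'

'float'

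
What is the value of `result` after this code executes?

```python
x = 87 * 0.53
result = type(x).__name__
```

x is float; result = 'float'

'float'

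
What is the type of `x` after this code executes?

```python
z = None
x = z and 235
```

'and' returns first falsy value (None)

NoneType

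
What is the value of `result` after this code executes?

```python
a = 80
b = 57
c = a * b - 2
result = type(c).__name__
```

a is int; b is int; c is int; result = 'int'

'int'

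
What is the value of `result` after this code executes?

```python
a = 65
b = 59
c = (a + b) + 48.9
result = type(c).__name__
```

a is int; b is int; c is float; result = 'float'

'float'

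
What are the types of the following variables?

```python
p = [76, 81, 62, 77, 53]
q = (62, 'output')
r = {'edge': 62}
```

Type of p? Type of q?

p is assigned a list literal (square brackets); q is assigned a tuple (parenthesized, comma-separated values)

list, tuple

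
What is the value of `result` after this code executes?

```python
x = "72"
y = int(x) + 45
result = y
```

x = '72'; y = 117; result = 117

117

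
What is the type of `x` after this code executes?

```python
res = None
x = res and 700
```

'and' returns first falsy value (None)

NoneType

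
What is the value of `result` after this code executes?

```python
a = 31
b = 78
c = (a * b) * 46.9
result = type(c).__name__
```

a is int; b is int; c is float; result = 'float'

'float'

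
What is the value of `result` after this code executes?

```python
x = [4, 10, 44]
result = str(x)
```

x = [4, 10, 44]; result = '[4, 10, 44]'

'[4, 10, 44]'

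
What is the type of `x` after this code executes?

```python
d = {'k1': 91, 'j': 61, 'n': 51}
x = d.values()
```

.values() returns dict_values view

dict_values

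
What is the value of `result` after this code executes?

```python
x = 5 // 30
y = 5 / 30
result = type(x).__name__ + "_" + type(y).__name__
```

x is int; y is float; result = 'int_float'

'int_float'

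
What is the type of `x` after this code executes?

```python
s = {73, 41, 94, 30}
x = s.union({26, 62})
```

set.union() returns a new set

set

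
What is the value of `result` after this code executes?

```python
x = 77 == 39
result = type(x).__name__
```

x is bool; result = 'bool'

'bool'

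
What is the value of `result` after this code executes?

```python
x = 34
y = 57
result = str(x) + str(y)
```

x = 34; y = 57; result = '3457'

'3457'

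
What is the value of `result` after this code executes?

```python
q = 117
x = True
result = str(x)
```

q = 117; x = True; result = 'True'

'True'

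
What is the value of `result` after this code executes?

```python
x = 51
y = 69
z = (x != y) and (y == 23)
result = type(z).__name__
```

x is int; y is int; z is bool; result = 'bool'

'bool'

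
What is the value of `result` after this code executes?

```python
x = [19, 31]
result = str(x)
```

x = [19, 31]; result = '[19, 31]'

'[19, 31]'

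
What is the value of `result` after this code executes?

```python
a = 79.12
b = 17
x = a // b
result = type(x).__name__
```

a is float; b is int; x is float; result = 'float'

'float'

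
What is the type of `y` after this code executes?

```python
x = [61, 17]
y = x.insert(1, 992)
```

list.insert() returns None

NoneType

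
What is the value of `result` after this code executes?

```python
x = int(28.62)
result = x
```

x = 28; result = 28

28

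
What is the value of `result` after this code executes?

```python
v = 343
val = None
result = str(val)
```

v = 343; val = None; result = 'None'

'None'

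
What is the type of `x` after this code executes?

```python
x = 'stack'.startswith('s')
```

str.startswith() returns bool

bool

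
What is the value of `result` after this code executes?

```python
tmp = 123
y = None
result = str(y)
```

tmp = 123; y = None; result = 'None'

'None'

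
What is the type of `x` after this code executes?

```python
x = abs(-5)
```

abs() of int returns int

int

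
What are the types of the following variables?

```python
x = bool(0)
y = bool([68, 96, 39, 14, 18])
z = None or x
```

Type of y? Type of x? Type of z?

bool() returns bool; bool() returns bool; None or bool returns the bool

bool, bool, bool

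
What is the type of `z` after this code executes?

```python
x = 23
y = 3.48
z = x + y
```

int + float = float

float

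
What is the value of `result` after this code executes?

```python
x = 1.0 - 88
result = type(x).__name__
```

x is float; result = 'float'

'float'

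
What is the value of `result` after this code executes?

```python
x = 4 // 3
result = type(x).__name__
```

x is int; result = 'int'

'int'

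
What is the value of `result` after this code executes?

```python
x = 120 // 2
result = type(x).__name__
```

x is int; result = 'int'

'int'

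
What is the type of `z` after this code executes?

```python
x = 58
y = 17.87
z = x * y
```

int * float = float

float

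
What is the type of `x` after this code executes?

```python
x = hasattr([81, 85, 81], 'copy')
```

hasattr() returns bool

bool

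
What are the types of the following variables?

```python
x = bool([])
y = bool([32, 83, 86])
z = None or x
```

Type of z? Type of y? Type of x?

None or bool returns the bool; bool() returns bool; bool() returns bool

bool, bool, bool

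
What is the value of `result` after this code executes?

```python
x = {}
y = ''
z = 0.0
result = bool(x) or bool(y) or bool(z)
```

x = {}; y = ''; z = 0.0; result = False

False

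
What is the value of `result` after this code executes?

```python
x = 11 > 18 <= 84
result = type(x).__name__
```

x is bool; result = 'bool'

'bool'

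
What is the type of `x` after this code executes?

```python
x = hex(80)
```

hex() returns str representation

str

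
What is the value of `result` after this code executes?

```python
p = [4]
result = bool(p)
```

p = [4]; result = True

True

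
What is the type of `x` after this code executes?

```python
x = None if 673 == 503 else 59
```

673 == 503 is False, so the else branch is taken

int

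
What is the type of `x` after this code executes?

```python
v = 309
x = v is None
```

'is' comparison returns bool

bool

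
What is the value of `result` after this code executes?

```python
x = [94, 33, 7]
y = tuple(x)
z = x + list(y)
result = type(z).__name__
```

x is list; y is tuple; z is list; result = 'list'

'list'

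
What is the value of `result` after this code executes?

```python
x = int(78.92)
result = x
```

x = 78; result = 78

78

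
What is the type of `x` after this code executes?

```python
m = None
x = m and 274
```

'and' returns first falsy value (None)

NoneType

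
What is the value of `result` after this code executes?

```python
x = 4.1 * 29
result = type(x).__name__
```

x is float; result = 'float'

'float'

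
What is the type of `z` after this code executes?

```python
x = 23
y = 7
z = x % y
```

int % int = int

int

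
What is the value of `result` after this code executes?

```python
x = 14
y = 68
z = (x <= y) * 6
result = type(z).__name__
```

x is int; y is int; z is int; result = 'int'

'int'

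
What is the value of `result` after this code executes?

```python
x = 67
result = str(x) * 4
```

x = 67; result = '67676767'

'67676767'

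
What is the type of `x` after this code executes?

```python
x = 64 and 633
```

'and' with truthy values returns last operand (int)

int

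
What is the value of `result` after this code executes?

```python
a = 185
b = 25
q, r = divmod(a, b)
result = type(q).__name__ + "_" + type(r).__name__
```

a is int; b is int; q is int; r is int; result = 'int_int'

'int_int'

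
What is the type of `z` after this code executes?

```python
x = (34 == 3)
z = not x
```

'not' returns bool

bool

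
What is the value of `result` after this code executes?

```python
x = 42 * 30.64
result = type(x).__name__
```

x is float; result = 'float'

'float'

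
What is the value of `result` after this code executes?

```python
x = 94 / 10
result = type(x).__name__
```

x is float; result = 'float'

'float'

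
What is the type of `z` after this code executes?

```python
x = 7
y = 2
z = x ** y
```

positive int ** positive int = int

int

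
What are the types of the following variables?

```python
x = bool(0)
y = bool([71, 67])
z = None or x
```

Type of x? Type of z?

bool() returns bool; None or bool returns the bool

bool, bool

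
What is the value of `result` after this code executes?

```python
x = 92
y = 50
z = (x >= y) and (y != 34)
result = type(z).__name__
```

x is int; y is int; z is bool; result = 'bool'

'bool'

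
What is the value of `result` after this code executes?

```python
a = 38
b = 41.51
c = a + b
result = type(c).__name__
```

a is int; b is float; c is float; result = 'float'

'float'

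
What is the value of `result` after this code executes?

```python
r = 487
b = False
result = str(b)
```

r = 487; b = False; result = 'False'

'False'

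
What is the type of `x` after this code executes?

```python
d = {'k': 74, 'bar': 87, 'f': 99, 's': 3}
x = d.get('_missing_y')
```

dict.get() returns None when key not found

NoneType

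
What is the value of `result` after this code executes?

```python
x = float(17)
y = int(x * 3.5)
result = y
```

x = 17.0; y = 59; result = 59

59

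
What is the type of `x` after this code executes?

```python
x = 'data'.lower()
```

str.lower() returns str

str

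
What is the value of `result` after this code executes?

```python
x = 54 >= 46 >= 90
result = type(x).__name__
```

x is bool; result = 'bool'

'bool'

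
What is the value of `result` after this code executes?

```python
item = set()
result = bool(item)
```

item = set(); result = False

False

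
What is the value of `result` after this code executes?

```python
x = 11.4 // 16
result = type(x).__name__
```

x is float; result = 'float'

'float'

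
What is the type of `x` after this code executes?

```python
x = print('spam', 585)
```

print() returns None

NoneType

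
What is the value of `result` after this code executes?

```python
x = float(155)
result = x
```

x = 155.0; result = 155.0

155.0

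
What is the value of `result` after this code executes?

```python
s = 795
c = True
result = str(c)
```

s = 795; c = True; result = 'True'

'True'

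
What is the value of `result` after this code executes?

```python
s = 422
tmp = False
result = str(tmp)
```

s = 422; tmp = False; result = 'False'

'False'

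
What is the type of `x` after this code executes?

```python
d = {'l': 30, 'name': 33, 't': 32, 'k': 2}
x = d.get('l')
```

dict.get() returns value type when found

int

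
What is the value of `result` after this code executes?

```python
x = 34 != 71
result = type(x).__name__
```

x is bool; result = 'bool'

'bool'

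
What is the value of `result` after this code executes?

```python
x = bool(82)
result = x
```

x = True; result = True

True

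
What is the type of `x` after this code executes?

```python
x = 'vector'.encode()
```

str.encode() returns bytes

bytes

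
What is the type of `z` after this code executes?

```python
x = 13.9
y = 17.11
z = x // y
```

float // float = float

float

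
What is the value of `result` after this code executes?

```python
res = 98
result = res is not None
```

res = 98; result = True

True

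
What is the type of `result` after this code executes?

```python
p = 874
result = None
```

None has type NoneType

NoneType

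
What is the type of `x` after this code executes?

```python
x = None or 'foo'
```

'or' with None returns the other truthy value (str)

str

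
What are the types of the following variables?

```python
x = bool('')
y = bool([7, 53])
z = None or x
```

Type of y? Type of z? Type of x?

bool() returns bool; None or bool returns the bool; bool() returns bool

bool, bool, bool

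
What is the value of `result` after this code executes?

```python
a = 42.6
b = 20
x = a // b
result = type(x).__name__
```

a is float; b is int; x is float; result = 'float'

'float'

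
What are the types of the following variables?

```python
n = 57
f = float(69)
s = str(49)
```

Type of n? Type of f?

n is assigned a bare integer (no decimal point), so it is an int; f is assigned the result of calling float(), which returns a float

int, float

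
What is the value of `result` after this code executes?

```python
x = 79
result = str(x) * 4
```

x = 79; result = '79797979'

'79797979'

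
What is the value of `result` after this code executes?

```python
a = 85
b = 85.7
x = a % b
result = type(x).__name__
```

a is int; b is float; x is float; result = 'float'

'float'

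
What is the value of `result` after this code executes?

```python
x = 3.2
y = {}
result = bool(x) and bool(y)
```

x = 3.2; y = {}; result = False

False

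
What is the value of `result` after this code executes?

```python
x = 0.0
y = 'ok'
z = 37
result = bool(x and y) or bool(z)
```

x = 0.0; y = 'ok'; z = 37; result = True

True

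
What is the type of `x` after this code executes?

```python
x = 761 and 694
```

'and' with truthy values returns last operand (int)

int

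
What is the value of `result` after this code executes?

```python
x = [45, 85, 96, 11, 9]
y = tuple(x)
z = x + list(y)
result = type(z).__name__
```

x is list; y is tuple; z is list; result = 'list'

'list'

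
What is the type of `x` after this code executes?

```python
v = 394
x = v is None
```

'is' comparison returns bool

bool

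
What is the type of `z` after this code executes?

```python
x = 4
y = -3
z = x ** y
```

int ** negative = float

float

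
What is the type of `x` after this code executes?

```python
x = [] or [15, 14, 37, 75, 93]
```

'or' returns first truthy value (list)

list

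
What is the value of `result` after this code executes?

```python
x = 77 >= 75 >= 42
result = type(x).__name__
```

x is bool; result = 'bool'

'bool'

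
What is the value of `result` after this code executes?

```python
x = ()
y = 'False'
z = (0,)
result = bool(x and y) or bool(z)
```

x = (); y = 'False'; z = (0,); result = True

True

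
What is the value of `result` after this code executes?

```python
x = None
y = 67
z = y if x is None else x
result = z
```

x = None; y = 67; z = 67; result = 67

67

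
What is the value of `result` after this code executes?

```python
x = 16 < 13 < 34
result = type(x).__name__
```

x is bool; result = 'bool'

'bool'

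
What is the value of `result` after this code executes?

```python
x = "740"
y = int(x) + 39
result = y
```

x = '740'; y = 779; result = 779

779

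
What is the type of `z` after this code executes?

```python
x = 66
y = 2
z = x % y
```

int % int = int

int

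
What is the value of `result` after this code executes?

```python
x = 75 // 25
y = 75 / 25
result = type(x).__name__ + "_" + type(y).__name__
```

x is int; y is float; result = 'int_float'

'int_float'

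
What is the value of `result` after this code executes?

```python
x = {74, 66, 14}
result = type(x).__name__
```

x is set; result = 'set'

'set'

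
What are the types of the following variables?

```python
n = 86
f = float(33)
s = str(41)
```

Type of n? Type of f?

n is assigned a bare integer (no decimal point), so it is an int; f is assigned the result of calling float(), which returns a float

int, float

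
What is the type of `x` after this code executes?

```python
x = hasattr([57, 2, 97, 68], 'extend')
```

hasattr() returns bool

bool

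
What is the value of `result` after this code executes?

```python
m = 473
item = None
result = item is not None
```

m = 473; item = None; result = False

False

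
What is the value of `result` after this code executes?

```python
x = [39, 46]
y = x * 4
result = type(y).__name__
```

x is list; y is list; result = 'list'

'list'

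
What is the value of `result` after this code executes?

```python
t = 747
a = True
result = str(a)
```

t = 747; a = True; result = 'True'

'True'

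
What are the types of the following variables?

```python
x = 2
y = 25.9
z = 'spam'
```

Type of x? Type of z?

x is assigned a bare integer (no decimal point), so it is an int; z is assigned a quoted string literal, so it is a str

int, str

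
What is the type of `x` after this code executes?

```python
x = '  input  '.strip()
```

str.strip() returns str

str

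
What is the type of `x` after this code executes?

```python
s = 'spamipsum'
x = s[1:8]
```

Slicing a str returns str

str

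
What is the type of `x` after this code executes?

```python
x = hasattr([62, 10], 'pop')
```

hasattr() returns bool

bool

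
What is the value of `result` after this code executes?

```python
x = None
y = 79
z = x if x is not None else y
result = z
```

x = None; y = 79; z = 79; result = 79

79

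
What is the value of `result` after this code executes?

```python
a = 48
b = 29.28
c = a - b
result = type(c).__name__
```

a is int; b is float; c is float; result = 'float'

'float'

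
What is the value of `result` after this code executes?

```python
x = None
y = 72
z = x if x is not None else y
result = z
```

x = None; y = 72; z = 72; result = 72

72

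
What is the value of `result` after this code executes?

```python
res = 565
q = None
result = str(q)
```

res = 565; q = None; result = 'None'

'None'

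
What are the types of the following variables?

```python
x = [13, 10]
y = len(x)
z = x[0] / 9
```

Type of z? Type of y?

int / int = float; len() returns int

float, int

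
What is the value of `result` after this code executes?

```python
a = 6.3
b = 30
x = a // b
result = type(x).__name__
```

a is float; b is int; x is float; result = 'float'

'float'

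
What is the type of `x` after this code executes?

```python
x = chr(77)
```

chr() returns str (single char)

str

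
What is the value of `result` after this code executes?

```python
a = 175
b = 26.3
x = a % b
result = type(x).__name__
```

a is int; b is float; x is float; result = 'float'

'float'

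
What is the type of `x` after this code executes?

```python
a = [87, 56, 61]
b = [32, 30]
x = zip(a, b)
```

zip() returns a zip object

zip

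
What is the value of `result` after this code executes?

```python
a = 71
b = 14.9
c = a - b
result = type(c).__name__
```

a is int; b is float; c is float; result = 'float'

'float'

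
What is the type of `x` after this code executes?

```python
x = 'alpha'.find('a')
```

str.find() returns int index

int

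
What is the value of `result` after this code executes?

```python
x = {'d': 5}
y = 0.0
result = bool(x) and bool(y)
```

x = {'d': 5}; y = 0.0; result = False

False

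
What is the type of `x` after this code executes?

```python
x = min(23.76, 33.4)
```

min() of floats returns float

float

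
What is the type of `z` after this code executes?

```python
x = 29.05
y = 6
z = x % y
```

float % int = float

float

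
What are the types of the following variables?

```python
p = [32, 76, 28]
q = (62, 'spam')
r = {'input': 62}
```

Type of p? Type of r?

p is assigned a list literal (square brackets); r is assigned a dict literal ({key: value})

list, dict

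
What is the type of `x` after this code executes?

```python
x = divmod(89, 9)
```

divmod() returns tuple of (quotient, remainder)

tuple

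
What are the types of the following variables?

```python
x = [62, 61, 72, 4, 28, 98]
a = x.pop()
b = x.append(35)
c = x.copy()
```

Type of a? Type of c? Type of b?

pop() returns element; copy() returns list; append() returns None

int, list, NoneType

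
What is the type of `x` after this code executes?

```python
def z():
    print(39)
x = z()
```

Function without return returns None

NoneType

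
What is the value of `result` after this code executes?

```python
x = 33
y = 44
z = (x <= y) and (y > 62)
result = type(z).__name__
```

x is int; y is int; z is bool; result = 'bool'

'bool'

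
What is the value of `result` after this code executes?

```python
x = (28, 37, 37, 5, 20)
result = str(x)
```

x = (28, 37, 37, 5, 20); result = '(28, 37, 37, 5, 20)'

'(28, 37, 37, 5, 20)'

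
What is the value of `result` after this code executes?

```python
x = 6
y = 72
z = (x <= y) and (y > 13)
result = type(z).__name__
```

x is int; y is int; z is bool; result = 'bool'

'bool'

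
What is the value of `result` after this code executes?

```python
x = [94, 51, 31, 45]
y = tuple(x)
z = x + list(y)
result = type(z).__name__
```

x is list; y is tuple; z is list; result = 'list'

'list'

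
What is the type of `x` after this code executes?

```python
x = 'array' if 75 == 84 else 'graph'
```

Both branches of conditional are str

str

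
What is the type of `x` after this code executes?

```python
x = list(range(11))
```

list(range()) returns list

list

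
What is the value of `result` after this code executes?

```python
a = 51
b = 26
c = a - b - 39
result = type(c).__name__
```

a is int; b is int; c is int; result = 'int'

'int'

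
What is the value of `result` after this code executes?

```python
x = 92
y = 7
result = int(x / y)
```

x = 92; y = 7; result = 13

13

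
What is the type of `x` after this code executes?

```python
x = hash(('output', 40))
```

hash() returns int

int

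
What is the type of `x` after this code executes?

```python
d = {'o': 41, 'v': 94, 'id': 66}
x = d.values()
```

.values() returns dict_values view

dict_values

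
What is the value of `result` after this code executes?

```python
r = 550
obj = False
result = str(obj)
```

r = 550; obj = False; result = 'False'

'False'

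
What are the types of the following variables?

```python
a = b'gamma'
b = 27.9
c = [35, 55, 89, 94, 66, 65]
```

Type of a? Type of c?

a is assigned a bytes literal (b'...' prefix); c is assigned a list literal (square brackets)

bytes, list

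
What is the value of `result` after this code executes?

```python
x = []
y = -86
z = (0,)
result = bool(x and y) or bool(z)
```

x = []; y = -86; z = (0,); result = True

True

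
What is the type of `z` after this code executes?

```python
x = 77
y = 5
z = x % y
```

int % int = int

int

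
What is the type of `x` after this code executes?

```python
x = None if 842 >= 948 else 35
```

842 >= 948 is False, so the else branch is taken

int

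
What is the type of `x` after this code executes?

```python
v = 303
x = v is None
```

'is' comparison returns bool

bool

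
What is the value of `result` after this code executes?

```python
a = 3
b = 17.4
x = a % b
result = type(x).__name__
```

a is int; b is float; x is float; result = 'float'

'float'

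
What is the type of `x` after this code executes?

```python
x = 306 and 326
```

'and' with truthy values returns last operand (int)

int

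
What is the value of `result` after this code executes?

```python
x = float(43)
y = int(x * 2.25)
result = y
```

x = 43.0; y = 96; result = 96

96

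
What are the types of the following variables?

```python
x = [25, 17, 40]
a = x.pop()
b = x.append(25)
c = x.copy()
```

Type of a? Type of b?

pop() returns element; append() returns None

int, NoneType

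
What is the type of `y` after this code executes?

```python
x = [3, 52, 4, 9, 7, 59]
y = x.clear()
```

list.clear() returns None

NoneType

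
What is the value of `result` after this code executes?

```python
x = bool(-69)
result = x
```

x = True; result = True

True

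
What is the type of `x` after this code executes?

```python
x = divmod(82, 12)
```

divmod() returns tuple of (quotient, remainder)

tuple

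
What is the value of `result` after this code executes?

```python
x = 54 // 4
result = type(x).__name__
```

x is int; result = 'int'

'int'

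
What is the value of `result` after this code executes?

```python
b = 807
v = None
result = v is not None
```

b = 807; v = None; result = False

False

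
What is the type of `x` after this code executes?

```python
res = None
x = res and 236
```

'and' returns first falsy value (None)

NoneType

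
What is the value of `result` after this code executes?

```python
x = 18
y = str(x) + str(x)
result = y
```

x = 18; y = '1818'; result = '1818'

'1818'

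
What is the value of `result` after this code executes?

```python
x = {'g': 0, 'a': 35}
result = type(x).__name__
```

x is dict; result = 'dict'

'dict'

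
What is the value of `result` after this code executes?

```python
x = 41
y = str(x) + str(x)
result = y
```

x = 41; y = '4141'; result = '4141'

'4141'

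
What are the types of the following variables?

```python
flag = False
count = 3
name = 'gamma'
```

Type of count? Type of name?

count is assigned a bare integer (no decimal point), so it is an int; name is assigned a quoted string literal, so it is a str

int, str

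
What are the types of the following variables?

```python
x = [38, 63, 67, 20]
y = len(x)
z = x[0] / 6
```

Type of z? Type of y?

int / int = float; len() returns int

float, int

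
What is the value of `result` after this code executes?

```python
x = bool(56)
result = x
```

x = True; result = True

True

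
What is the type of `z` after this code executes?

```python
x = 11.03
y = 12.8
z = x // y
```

float // float = float

float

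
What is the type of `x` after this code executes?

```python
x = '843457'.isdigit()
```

str.isdigit() returns bool

bool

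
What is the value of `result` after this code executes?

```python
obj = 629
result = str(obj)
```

obj = 629; result = '629'

'629'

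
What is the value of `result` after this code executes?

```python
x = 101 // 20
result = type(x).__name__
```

x is int; result = 'int'

'int'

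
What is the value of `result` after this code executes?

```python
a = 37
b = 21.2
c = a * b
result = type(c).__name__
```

a is int; b is float; c is float; result = 'float'

'float'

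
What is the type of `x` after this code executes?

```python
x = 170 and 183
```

'and' with truthy values returns last operand (int)

int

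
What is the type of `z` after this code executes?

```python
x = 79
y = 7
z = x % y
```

int % int = int

int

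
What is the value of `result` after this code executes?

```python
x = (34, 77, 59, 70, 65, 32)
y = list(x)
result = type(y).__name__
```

x is tuple; y is list; result = 'list'

'list'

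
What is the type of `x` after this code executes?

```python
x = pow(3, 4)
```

pow(int, int) returns int

int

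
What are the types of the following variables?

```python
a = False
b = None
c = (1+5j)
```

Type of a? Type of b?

a is assigned the constant False, which has type bool; b is assigned None, whose type is NoneType

bool, NoneType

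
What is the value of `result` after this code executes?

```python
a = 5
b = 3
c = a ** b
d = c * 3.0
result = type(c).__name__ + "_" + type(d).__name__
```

a is int; b is int; c is int; d is float; result = 'int_float'

'int_float'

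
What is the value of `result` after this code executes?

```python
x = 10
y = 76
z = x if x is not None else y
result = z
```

x = 10; y = 76; z = 10; result = 10

10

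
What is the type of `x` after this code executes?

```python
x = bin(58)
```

bin() returns str representation

str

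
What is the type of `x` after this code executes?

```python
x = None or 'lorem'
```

'or' with None returns the other truthy value (str)

str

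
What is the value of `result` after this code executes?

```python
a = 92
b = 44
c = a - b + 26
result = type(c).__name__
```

a is int; b is int; c is int; result = 'int'

'int'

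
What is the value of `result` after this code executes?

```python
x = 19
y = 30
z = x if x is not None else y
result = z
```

x = 19; y = 30; z = 19; result = 19

19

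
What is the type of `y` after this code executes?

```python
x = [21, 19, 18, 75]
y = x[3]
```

Indexing list[int] returns int

int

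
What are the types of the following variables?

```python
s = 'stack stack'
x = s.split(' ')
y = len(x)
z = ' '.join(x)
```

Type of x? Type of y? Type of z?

str.split() returns list; len() returns int; str.join() returns str

list, int, str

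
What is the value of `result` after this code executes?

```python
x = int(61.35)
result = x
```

x = 61; result = 61

61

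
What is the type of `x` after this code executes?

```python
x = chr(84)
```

chr() returns str (single char)

str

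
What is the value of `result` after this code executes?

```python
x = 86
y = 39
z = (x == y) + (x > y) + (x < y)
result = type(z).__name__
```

x is int; y is int; z is int; result = 'int'

'int'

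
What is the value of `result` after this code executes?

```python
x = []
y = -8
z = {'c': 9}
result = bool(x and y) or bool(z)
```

x = []; y = -8; z = {'c': 9}; result = True

True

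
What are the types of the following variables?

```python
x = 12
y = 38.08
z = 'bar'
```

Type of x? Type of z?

x is assigned a bare integer (no decimal point), so it is an int; z is assigned a quoted string literal, so it is a str

int, str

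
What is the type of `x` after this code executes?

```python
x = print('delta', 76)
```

print() returns None

NoneType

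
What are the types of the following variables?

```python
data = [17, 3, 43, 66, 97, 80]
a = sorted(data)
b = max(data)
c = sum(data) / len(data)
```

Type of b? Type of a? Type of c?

max of ints returns int; sorted() returns list; int / int = float

int, list, float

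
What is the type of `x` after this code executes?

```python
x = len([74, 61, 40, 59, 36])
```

len() always returns int

int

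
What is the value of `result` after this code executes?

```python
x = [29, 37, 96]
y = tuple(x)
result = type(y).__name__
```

x is list; y is tuple; result = 'tuple'

'tuple'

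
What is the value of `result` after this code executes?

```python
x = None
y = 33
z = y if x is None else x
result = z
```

x = None; y = 33; z = 33; result = 33

33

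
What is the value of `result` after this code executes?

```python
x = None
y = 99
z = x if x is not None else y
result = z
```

x = None; y = 99; z = 99; result = 99

99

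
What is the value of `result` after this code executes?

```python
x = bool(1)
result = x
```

x = True; result = True

True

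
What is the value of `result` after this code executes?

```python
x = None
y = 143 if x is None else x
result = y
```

x = None; y = 143; result = 143

143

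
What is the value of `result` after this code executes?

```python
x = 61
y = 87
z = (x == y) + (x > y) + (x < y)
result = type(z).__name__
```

x is int; y is int; z is int; result = 'int'

'int'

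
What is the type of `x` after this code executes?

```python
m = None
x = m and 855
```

'and' returns first falsy value (None)

NoneType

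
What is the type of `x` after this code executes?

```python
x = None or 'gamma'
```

'or' with None returns the other truthy value (str)

str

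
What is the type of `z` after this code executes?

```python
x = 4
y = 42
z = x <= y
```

Comparison returns bool

bool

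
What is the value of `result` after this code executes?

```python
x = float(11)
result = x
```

x = 11.0; result = 11.0

11.0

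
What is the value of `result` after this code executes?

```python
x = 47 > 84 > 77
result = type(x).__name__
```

x is bool; result = 'bool'

'bool'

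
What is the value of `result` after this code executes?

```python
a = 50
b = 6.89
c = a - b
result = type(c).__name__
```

a is int; b is float; c is float; result = 'float'

'float'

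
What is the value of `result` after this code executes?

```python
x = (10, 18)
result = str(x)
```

x = (10, 18); result = '(10, 18)'

'(10, 18)'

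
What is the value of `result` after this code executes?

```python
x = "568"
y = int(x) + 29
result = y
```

x = '568'; y = 597; result = 597

597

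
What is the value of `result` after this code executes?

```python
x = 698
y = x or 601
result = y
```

x = 698; y = 698; result = 698

698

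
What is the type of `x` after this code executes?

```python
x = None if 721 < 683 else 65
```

721 < 683 is False, so the else branch is taken

int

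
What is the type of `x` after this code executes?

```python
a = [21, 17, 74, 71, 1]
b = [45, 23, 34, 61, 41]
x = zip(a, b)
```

zip() returns a zip object

zip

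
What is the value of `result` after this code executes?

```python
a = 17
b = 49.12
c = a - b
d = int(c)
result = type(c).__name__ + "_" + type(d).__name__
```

a is int; b is float; c is float; d is int; result = 'float_int'

'float_int'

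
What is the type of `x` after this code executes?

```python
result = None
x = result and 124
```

'and' returns first falsy value (None)

NoneType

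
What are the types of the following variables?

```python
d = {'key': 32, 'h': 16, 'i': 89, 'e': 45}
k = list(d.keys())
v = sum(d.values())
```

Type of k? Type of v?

list() converts to list; sum of ints is int

list, int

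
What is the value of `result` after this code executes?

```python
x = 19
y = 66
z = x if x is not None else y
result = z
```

x = 19; y = 66; z = 19; result = 19

19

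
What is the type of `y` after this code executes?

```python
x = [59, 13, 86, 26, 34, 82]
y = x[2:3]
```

Slicing a list returns a list

list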